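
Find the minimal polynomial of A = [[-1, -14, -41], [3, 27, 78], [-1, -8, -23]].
m_A(x) = x^2(x - 3)

The characteristic polynomial factors as x^2(x - 3). The minimal polynomial is ∏(x - λ)^{k_λ} where k_λ is the size of the largest Jordan block at λ.

For λ = 0: rank(A) = 2, and the largest Jordan block has size 2 (the smallest k with rank(A^k) = rank(A^(k+1))).
For λ = 3: rank(A - 3I) = 2, and the largest Jordan block has size 1 (the smallest k with rank((A - 3I)^k) = rank((A - 3I)^(k+1))).

So m_A(x) = x^2(x - 3).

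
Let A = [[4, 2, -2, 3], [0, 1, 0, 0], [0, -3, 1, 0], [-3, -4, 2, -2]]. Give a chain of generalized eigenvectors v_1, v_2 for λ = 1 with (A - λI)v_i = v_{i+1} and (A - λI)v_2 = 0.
v_1 = [[0, 1, -1, -1]]^T, v_2 = [[1, 0, -3, -3]]^T

We seek v_1 ∈ ker((A - I)^2) \ ker(A - I), then set v_{i+1} = (A - I) v_i.

One such chain is v_1 = [[0, 1, -1, -1]]^T, v_2 = [[1, 0, -3, -3]]^T. Check: (A - I) v_2 = [[0, 0, 0, 0]]^T = 0.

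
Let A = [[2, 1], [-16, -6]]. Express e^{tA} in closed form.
e^{tA} = [[(4*t + 1)*e^{-2*t}, t*e^{-2*t}], [-16*t*e^{-2*t}, (1 - 4*t)*e^{-2*t}]]

A has Jordan form J = [[-2, 1], [0, -2]] with A = PJP^{-1}, so e^{tA} = P e^{tJ} P^{-1}.

For a Jordan block J_k(λ), e^{tJ_k(λ)} = e^{λt} · (I + tN + t^2 N^2/2! + ... + t^{k-1} N^{k-1}/(k-1)!) where N is the nilpotent superdiagonal part.

Assembling the blocks and conjugating back gives the entries of e^{tA} as shown above.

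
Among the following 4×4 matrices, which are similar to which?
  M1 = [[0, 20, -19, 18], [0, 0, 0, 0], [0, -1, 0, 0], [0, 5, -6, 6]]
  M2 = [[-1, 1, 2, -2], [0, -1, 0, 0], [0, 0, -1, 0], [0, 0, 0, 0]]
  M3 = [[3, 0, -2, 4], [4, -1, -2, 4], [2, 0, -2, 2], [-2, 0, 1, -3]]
3 classes: {M1}, {M2}, {M3}

Characteristic polynomials: χ_{M1} = x^3(x - 6), χ_{M2} = x(x + 1)^3, χ_{M3} = x(x + 1)^3.

{M1}: invariant factors x^3(x - 6).

{M2}: invariant factors x + 1, x(x + 1)^2.

{M3}: invariant factors x + 1, x + 1, x(x + 1).

Matrices are similar if and only if their invariant-factor lists agree; the partition into similarity classes is {M1}, {M2}, {M3}.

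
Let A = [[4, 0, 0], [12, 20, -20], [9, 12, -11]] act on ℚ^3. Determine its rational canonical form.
R = [[4, 0, 0], [0, 0, -20], [0, 1, 9]]

The invariant factors of A (the non-unit diagonal entries of the Smith normal form of xI - A over ℚ[x]) are x - 4, (x - 5)(x - 4), each dividing the next. The characteristic polynomial is their product, (x - 5)(x - 4)^2.

The rational canonical form is the block-diagonal matrix of companion matrices C(f_i):
R = [[4, 0, 0], [0, 0, -20], [0, 1, 9]].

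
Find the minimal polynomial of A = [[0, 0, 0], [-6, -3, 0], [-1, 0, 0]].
m_A(x) = x^2(x + 3)

The characteristic polynomial factors as x^2(x + 3). The minimal polynomial is ∏(x - λ)^{k_λ} where k_λ is the size of the largest Jordan block at λ.

For λ = -3: rank(A + 3I) = 2, and the largest Jordan block has size 1 (the smallest k with rank((A + 3I)^k) = rank((A + 3I)^(k+1))).
For λ = 0: rank(A) = 2, and the largest Jordan block has size 2 (the smallest k with rank(A^k) = rank(A^(k+1))).

So m_A(x) = x^2(x + 3).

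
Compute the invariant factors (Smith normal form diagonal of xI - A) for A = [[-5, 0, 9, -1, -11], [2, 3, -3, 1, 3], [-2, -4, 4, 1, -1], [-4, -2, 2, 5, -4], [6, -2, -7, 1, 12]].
The Jordan structure of A has elementary divisors (x - 3)^2, (x - 3), (x - 5), (x - 5). Arranging the block sizes at each eigenvalue in decreasing order and taking row products gives the invariant factors.

Invariant factors (smallest first, each dividing the next): (x - 5)(x - 3), (x - 5)(x - 3)^2.

Check: the last factor (x - 5)(x - 3)^2 is the minimal polynomial, and the product (x - 5)^2(x - 3)^3 is the characteristic polynomial.

(x - 5)(x - 3), (x - 5)(x - 3)^2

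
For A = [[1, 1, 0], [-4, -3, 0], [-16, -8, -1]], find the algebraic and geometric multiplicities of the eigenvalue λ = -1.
The characteristic polynomial is (x + 1)^3, so the factor x + 1 appears with exponent 3: the algebraic multiplicity is 3.

rank(A + I) = 1, so the eigenspace has dimension 3 - 1 = 2: the geometric multiplicity is 2.

Since 2 < 3, A is not diagonalizable.

algebraic multiplicity 3, geometric multiplicity 2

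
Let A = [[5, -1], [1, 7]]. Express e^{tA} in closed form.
A has Jordan form J = [[6, 1], [0, 6]] with A = PJP^{-1}, so e^{tA} = P e^{tJ} P^{-1}.

For a Jordan block J_k(λ), e^{tJ_k(λ)} = e^{λt} · (I + tN + t^2 N^2/2! + ... + t^{k-1} N^{k-1}/(k-1)!) where N is the nilpotent superdiagonal part.

Assembling the blocks and conjugating back gives the entries of e^{tA} as shown above.

e^{tA} = [[(1 - t)*e^{6*t}, -t*e^{6*t}], [t*e^{6*t}, (t + 1)*e^{6*t}]]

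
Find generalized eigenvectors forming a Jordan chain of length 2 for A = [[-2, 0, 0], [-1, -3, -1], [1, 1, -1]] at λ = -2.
v_1 = [[1, 1, -1]]^T, v_2 = [[0, -1, 1]]^T

We seek v_1 ∈ ker((A + 2I)^2) \ ker(A + 2I), then set v_{i+1} = (A + 2I) v_i.

One such chain is v_1 = [[1, 1, -1]]^T, v_2 = [[0, -1, 1]]^T. Check: (A + 2I) v_2 = [[0, 0, 0]]^T = 0.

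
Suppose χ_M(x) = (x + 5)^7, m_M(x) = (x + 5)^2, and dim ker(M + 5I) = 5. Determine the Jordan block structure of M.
λ = -5: algebraic multiplicity 7 (exponent in χ_M), largest block size 2 (exponent in m_M), 5 blocks (geometric multiplicity). These force block sizes [2, 2, 1, 1, 1].

Jordan blocks: (-5, 2), (-5, 2), (-5, 1), (-5, 1), (-5, 1)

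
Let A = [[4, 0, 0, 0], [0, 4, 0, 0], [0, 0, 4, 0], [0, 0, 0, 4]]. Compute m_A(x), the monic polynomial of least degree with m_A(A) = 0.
The characteristic polynomial factors as (x - 4)^4. The minimal polynomial is ∏(x - λ)^{k_λ} where k_λ is the size of the largest Jordan block at λ.

For λ = 4: rank(A - 4I) = 0, and the largest Jordan block has size 1 (the smallest k with rank((A - 4I)^k) = rank((A - 4I)^(k+1))).

So m_A(x) = x - 4.

m_A(x) = x - 4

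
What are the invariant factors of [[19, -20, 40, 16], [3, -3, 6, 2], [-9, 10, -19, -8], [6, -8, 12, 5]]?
x - 1, (x - 1)^2(x + 1)

The Jordan structure of A has elementary divisors (x + 1), (x - 1)^2, (x - 1). Arranging the block sizes at each eigenvalue in decreasing order and taking row products gives the invariant factors.

Invariant factors (smallest first, each dividing the next): x - 1, (x - 1)^2(x + 1).

Check: the last factor (x - 1)^2(x + 1) is the minimal polynomial, and the product (x - 1)^3(x + 1) is the characteristic polynomial.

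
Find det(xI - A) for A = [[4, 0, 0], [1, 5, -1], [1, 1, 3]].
xI - A = [[x - 4, 0, 0], [-1, x - 5, 1], [-1, -1, x - 3]].

Expanding det(xI - A) along the first row:
det(xI - A) = + (x - 4)·det([[x - 5, 1], [-1, x - 3]]) - (0)·det([[-1, 1], [-1, x - 3]]) + (0)·det([[-1, x - 5], [-1, -1]]).

Evaluating gives χ_A(x) = x^3 - 12x^2 + 48x - 64 = (x - 4)^3.

χ_A(x) = (x - 4)^3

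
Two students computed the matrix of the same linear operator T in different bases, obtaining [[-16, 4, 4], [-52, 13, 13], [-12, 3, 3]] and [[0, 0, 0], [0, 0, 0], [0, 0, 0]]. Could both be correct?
No.

Both have characteristic polynomial x^3, but the minimal polynomial of A is x^2 while the minimal polynomial of B is x. The minimal polynomial is a similarity invariant, so A and B are not similar.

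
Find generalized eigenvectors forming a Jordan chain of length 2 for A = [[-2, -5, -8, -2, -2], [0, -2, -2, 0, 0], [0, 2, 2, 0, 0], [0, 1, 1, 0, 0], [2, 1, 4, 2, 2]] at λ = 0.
We seek v_1 ∈ ker(A^2) \ ker(A), then set v_{i+1} = A v_i.

One such chain is v_1 = [[1, 1, -1, -1, 1]]^T, v_2 = [[1, 0, 0, 0, -1]]^T. Check: A v_2 = [[0, 0, 0, 0, 0]]^T = 0.

v_1 = [[1, 1, -1, -1, 1]]^T, v_2 = [[1, 0, 0, 0, -1]]^T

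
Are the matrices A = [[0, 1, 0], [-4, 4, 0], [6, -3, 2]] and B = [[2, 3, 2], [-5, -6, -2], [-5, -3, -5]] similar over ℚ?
No.

trace(A) = 6 but trace(B) = -9. The trace is a similarity invariant, so A and B are not similar.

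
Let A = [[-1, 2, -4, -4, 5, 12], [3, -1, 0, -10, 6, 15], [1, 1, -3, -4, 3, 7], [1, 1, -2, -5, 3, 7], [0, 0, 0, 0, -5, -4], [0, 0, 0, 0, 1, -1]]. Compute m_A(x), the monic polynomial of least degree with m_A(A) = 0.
m_A(x) = (x + 1)(x + 3)^3

The characteristic polynomial factors as (x + 1)(x + 3)^5. The minimal polynomial is ∏(x - λ)^{k_λ} where k_λ is the size of the largest Jordan block at λ.

For λ = -3: rank(A + 3I) = 4, and the largest Jordan block has size 3 (the smallest k with rank((A + 3I)^k) = rank((A + 3I)^(k+1))).
For λ = -1: rank(A + I) = 5, and the largest Jordan block has size 1 (the smallest k with rank((A + I)^k) = rank((A + I)^(k+1))).

So m_A(x) = (x + 1)(x + 3)^3.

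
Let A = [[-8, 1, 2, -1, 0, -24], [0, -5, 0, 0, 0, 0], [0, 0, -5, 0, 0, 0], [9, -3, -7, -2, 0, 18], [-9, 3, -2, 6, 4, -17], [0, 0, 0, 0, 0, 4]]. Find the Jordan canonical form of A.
J = [[-5, 1, 0, 0, 0, 0], [0, -5, 1, 0, 0, 0], [0, 0, -5, 0, 0, 0], [0, 0, 0, -5, 0, 0], [0, 0, 0, 0, 4, 1], [0, 0, 0, 0, 0, 4]]

The characteristic polynomial is det(xI - A) = (x - 4)^2(x + 5)^4, so the eigenvalues are -5 (algebraic multiplicity 4), 4 (algebraic multiplicity 2).

For λ = -5: rank(A + 5I) = 4, rank((A + 5I)^2) = 3, rank((A + 5I)^3) = 2. The eigenspace has dimension 6 - 4 = 2, so there are 2 Jordan blocks; the rank sequence gives block sizes [3, 1].

For λ = 4: rank(A - 4I) = 5, rank((A - 4I)^2) = 4. The eigenspace has dimension 6 - 5 = 1, so there is 1 Jordan block; the rank sequence gives block sizes [2].

Assembling the blocks gives the Jordan form J above.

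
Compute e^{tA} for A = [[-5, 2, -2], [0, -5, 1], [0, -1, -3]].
A has Jordan form J = [[-5, 0, 0], [0, -4, 1], [0, 0, -4]] with A = PJP^{-1}, so e^{tA} = P e^{tJ} P^{-1}.

For a Jordan block J_k(λ), e^{tJ_k(λ)} = e^{λt} · (I + tN + t^2 N^2/2! + ... + t^{k-1} N^{k-1}/(k-1)!) where N is the nilpotent superdiagonal part.

Assembling the blocks and conjugating back gives the entries of e^{tA} as shown above.

e^{tA} = [[e^{-5*t}, (2*e^{t} - 2)*e^{-5*t}, 2*(1 - e^{t})*e^{-5*t}], [0, (1 - t)*e^{-4*t}, t*e^{-4*t}], [0, -t*e^{-4*t}, (t + 1)*e^{-4*t}]]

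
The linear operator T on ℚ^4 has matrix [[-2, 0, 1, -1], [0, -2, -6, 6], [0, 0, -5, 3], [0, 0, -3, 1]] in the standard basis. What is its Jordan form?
The characteristic polynomial is det(xI - A) = (x + 2)^4, so the eigenvalues are -2 (algebraic multiplicity 4).

For λ = -2: rank(A + 2I) = 1, rank((A + 2I)^2) = 0. The eigenspace has dimension 4 - 1 = 3, so there are 3 Jordan blocks; the rank sequence gives block sizes [2, 1, 1].

Assembling the blocks gives the Jordan form J above.

J = [[-2, 1, 0, 0], [0, -2, 0, 0], [0, 0, -2, 0], [0, 0, 0, -2]]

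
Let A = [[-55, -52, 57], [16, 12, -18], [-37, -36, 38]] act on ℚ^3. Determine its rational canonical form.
The invariant factors of A (the non-unit diagonal entries of the Smith normal form of xI - A over ℚ[x]) are (x + 4)(x^2 + x - 5), each dividing the next. The characteristic polynomial is their product, (x + 4)(x^2 + x - 5).

The rational canonical form is the block-diagonal matrix of companion matrices C(f_i):
R = [[0, 0, 20], [1, 0, 1], [0, 1, -5]].

Note the characteristic polynomial does not split into linear factors over ℚ, so A has no Jordan form over ℚ; the rational canonical form exists over any field.

R = [[0, 0, 20], [1, 0, 1], [0, 1, -5]]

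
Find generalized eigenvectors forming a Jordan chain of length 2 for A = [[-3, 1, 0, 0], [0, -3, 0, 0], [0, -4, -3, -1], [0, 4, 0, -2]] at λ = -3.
v_1 = [[0, 1, 0, -4]]^T, v_2 = [[1, 0, 0, 0]]^T

We seek v_1 ∈ ker((A + 3I)^2) \ ker(A + 3I), then set v_{i+1} = (A + 3I) v_i.

One such chain is v_1 = [[0, 1, 0, -4]]^T, v_2 = [[1, 0, 0, 0]]^T. Check: (A + 3I) v_2 = [[0, 0, 0, 0]]^T = 0.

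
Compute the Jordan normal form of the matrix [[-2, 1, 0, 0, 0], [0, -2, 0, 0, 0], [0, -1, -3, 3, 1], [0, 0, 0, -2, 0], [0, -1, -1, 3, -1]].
J = [[-2, 1, 0, 0, 0], [0, -2, 0, 0, 0], [0, 0, -2, 1, 0], [0, 0, 0, -2, 0], [0, 0, 0, 0, -2]]

The characteristic polynomial is det(xI - A) = (x + 2)^5, so the eigenvalues are -2 (algebraic multiplicity 5).

For λ = -2: rank(A + 2I) = 2, rank((A + 2I)^2) = 0. The eigenspace has dimension 5 - 2 = 3, so there are 3 Jordan blocks; the rank sequence gives block sizes [2, 2, 1].

Assembling the blocks gives the Jordan form J above.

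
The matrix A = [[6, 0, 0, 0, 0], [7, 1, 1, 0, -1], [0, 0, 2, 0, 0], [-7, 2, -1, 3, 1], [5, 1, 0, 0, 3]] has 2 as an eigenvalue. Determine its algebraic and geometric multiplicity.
algebraic multiplicity 3, geometric multiplicity 1

The characteristic polynomial is (x - 6)(x - 3)(x - 2)^3, so the factor x - 2 appears with exponent 3: the algebraic multiplicity is 3.

rank(A - 2I) = 4, so the eigenspace has dimension 5 - 4 = 1: the geometric multiplicity is 1.

Since 1 < 3, A is not diagonalizable.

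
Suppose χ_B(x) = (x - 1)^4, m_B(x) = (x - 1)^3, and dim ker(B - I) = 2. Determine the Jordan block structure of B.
Jordan blocks: (1, 3), (1, 1)

λ = 1: algebraic multiplicity 4 (exponent in χ_B), largest block size 3 (exponent in m_B), 2 blocks (geometric multiplicity). These force block sizes [3, 1].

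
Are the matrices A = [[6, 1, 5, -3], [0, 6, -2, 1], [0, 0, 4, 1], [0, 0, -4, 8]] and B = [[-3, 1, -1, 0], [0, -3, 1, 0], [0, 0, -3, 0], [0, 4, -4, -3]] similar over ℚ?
No.

trace(A) = 24 but trace(B) = -12. The trace is a similarity invariant, so A and B are not similar.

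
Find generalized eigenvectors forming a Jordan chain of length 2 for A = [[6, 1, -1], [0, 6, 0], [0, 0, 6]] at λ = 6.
v_1 = [[-2, 2, 1]]^T, v_2 = [[1, 0, 0]]^T

We seek v_1 ∈ ker((A - 6I)^2) \ ker(A - 6I), then set v_{i+1} = (A - 6I) v_i.

One such chain is v_1 = [[-2, 2, 1]]^T, v_2 = [[1, 0, 0]]^T. Check: (A - 6I) v_2 = [[0, 0, 0]]^T = 0.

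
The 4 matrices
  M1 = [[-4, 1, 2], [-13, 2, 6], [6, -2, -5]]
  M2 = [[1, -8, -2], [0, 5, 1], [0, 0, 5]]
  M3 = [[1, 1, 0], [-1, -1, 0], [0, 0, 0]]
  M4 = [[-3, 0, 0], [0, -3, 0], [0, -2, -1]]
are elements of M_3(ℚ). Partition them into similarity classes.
Characteristic polynomials: χ_{M1} = (x + 1)(x + 3)^2, χ_{M2} = (x - 5)^2(x - 1), χ_{M3} = x^3, χ_{M4} = (x + 1)(x + 3)^2.

{M1}: invariant factors (x + 1)(x + 3)^2.

{M2}: invariant factors (x - 5)^2(x - 1).

{M3}: invariant factors x, x^2.

{M4}: invariant factors x + 3, (x + 1)(x + 3).

Matrices are similar if and only if their invariant-factor lists agree; the partition into similarity classes is {M1}, {M2}, {M3}, {M4}.

4 classes: {M1}, {M2}, {M3}, {M4}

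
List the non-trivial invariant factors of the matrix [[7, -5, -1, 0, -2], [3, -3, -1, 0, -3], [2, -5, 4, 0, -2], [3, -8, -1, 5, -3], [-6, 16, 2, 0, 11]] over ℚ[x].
x - 5, x - 5, (x - 5)^2(x - 4)

The Jordan structure of A has elementary divisors (x - 4), (x - 5)^2, (x - 5), (x - 5). Arranging the block sizes at each eigenvalue in decreasing order and taking row products gives the invariant factors.

Invariant factors (smallest first, each dividing the next): x - 5, x - 5, (x - 5)^2(x - 4).

Check: the last factor (x - 5)^2(x - 4) is the minimal polynomial, and the product (x - 5)^4(x - 4) is the characteristic polynomial.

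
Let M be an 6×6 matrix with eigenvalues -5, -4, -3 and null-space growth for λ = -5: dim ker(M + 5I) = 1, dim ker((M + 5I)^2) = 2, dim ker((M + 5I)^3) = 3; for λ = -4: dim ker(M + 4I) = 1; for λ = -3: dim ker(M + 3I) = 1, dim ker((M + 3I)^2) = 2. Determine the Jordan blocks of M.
λ = -5: successive nullity increments [1, 1, 1] count blocks of size ≥ k; block sizes are [3].
λ = -4: successive nullity increments [1] count blocks of size ≥ k; block sizes are [1].
λ = -3: successive nullity increments [1, 1] count blocks of size ≥ k; block sizes are [2].

Jordan blocks: (-5, 3), (-4, 1), (-3, 2)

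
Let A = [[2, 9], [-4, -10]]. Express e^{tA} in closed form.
A has Jordan form J = [[-4, 1], [0, -4]] with A = PJP^{-1}, so e^{tA} = P e^{tJ} P^{-1}.

For a Jordan block J_k(λ), e^{tJ_k(λ)} = e^{λt} · (I + tN + t^2 N^2/2! + ... + t^{k-1} N^{k-1}/(k-1)!) where N is the nilpotent superdiagonal part.

Assembling the blocks and conjugating back gives the entries of e^{tA} as shown above.

e^{tA} = [[(6*t + 1)*e^{-4*t}, 9*t*e^{-4*t}], [-4*t*e^{-4*t}, (1 - 6*t)*e^{-4*t}]]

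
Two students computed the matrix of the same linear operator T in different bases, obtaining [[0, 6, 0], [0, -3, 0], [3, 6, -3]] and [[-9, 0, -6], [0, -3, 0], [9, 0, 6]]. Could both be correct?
Two matrices over a field are similar if and only if they have the same invariant factors.

Both A and B have characteristic polynomial x(x + 3)^2 and minimal polynomial x(x + 3). Computing further, both have invariant factors x + 3, x(x + 3). Hence A and B are similar.

Yes.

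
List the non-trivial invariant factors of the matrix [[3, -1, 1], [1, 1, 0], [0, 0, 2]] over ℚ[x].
(x - 2)^3

The Jordan structure of A has elementary divisors (x - 2)^3. Arranging the block sizes at each eigenvalue in decreasing order and taking row products gives the invariant factors.

Invariant factors (smallest first, each dividing the next): (x - 2)^3.

Check: the last factor (x - 2)^3 is the minimal polynomial, and the product (x - 2)^3 is the characteristic polynomial.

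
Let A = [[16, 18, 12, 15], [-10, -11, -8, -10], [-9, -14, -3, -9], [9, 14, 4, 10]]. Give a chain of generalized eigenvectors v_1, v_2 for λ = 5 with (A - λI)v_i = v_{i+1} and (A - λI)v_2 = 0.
v_1 = [[0, 0, -1, 1]]^T, v_2 = [[3, -2, -1, 1]]^T

We seek v_1 ∈ ker((A - 5I)^2) \ ker(A - 5I), then set v_{i+1} = (A - 5I) v_i.

One such chain is v_1 = [[0, 0, -1, 1]]^T, v_2 = [[3, -2, -1, 1]]^T. Check: (A - 5I) v_2 = [[0, 0, 0, 0]]^T = 0.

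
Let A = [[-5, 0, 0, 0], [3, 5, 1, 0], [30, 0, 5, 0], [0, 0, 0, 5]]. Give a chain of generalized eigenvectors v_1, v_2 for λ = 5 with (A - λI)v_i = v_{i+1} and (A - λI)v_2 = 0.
v_1 = [[0, -2, 1, 0]]^T, v_2 = [[0, 1, 0, 0]]^T

We seek v_1 ∈ ker((A - 5I)^2) \ ker(A - 5I), then set v_{i+1} = (A - 5I) v_i.

One such chain is v_1 = [[0, -2, 1, 0]]^T, v_2 = [[0, 1, 0, 0]]^T. Check: (A - 5I) v_2 = [[0, 0, 0, 0]]^T = 0.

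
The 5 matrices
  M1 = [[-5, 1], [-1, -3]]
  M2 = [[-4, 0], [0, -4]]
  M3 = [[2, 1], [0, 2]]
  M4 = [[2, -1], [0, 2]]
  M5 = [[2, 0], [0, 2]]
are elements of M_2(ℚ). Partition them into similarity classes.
Characteristic polynomials: χ_{M1} = (x + 4)^2, χ_{M2} = (x + 4)^2, χ_{M3} = (x - 2)^2, χ_{M4} = (x - 2)^2, χ_{M5} = (x - 2)^2.

{M1}: invariant factors (x + 4)^2.

{M2}: invariant factors x + 4, x + 4.

{M3, M4}: invariant factors (x - 2)^2.

{M5}: invariant factors x - 2, x - 2.

Matrices are similar if and only if their invariant-factor lists agree; the partition into similarity classes is {M1}, {M2}, {M3, M4}, {M5}.

4 classes: {M1}, {M2}, {M3, M4}, {M5}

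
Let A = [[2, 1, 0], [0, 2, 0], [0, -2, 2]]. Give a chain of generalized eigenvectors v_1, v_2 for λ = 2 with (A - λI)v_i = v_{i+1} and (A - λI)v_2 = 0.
We seek v_1 ∈ ker((A - 2I)^2) \ ker(A - 2I), then set v_{i+1} = (A - 2I) v_i.

One such chain is v_1 = [[-1, 1, 2]]^T, v_2 = [[1, 0, -2]]^T. Check: (A - 2I) v_2 = [[0, 0, 0]]^T = 0.

v_1 = [[-1, 1, 2]]^T, v_2 = [[1, 0, -2]]^T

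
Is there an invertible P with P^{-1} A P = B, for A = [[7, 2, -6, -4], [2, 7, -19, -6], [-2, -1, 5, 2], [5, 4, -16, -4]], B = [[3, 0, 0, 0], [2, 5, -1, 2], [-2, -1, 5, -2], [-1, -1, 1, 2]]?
Two matrices over a field are similar if and only if they have the same invariant factors.

Both A and B have characteristic polynomial (x - 4)^3(x - 3) and minimal polynomial (x - 4)^2(x - 3). Computing further, both have invariant factors x - 4, (x - 4)^2(x - 3). Hence A and B are similar.

Yes.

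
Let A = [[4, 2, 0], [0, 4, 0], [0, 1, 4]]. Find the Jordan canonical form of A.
J = [[4, 1, 0], [0, 4, 0], [0, 0, 4]]

The characteristic polynomial is det(xI - A) = (x - 4)^3, so the eigenvalues are 4 (algebraic multiplicity 3).

For λ = 4: rank(A - 4I) = 1, rank((A - 4I)^2) = 0. The eigenspace has dimension 3 - 1 = 2, so there are 2 Jordan blocks; the rank sequence gives block sizes [2, 1].

Assembling the blocks gives the Jordan form J above.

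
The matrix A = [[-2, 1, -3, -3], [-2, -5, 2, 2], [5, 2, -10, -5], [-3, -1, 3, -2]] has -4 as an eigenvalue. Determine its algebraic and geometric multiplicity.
algebraic multiplicity 1, geometric multiplicity 1

The characteristic polynomial is (x + 4)(x + 5)^3, so the factor x + 4 appears with exponent 1: the algebraic multiplicity is 1.

rank(A + 4I) = 3, so the eigenspace has dimension 4 - 3 = 1: the geometric multiplicity is 1.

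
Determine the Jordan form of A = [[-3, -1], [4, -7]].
J = [[-5, 1], [0, -5]]

The characteristic polynomial is det(xI - A) = (x + 5)^2, so the eigenvalues are -5 (algebraic multiplicity 2).

For λ = -5: rank(A + 5I) = 1, rank((A + 5I)^2) = 0. The eigenspace has dimension 2 - 1 = 1, so there is 1 Jordan block; the rank sequence gives block sizes [2].

Assembling the blocks gives the Jordan form J above.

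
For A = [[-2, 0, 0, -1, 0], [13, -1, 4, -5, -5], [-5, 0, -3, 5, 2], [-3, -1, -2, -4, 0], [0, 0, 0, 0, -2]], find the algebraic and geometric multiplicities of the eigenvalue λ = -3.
algebraic multiplicity 2, geometric multiplicity 2

The characteristic polynomial is (x + 2)^3(x + 3)^2, so the factor x + 3 appears with exponent 2: the algebraic multiplicity is 2.

rank(A + 3I) = 3, so the eigenspace has dimension 5 - 3 = 2: the geometric multiplicity is 2.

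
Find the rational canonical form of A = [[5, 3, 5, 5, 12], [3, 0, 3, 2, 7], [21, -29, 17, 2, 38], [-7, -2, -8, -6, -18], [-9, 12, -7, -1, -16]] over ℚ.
The invariant factors of A (the non-unit diagonal entries of the Smith normal form of xI - A over ℚ[x]) are (x - 1)(x + 1)(x^3 - 2x + 3), each dividing the next. The characteristic polynomial is their product, (x - 1)(x + 1)(x^3 - 2x + 3).

The rational canonical form is the block-diagonal matrix of companion matrices C(f_i):
R = [[0, 0, 0, 0, 3], [1, 0, 0, 0, -2], [0, 1, 0, 0, -3], [0, 0, 1, 0, 3], [0, 0, 0, 1, 0]].

Note the characteristic polynomial does not split into linear factors over ℚ, so A has no Jordan form over ℚ; the rational canonical form exists over any field.

R = [[0, 0, 0, 0, 3], [1, 0, 0, 0, -2], [0, 1, 0, 0, -3], [0, 0, 1, 0, 3], [0, 0, 0, 1, 0]]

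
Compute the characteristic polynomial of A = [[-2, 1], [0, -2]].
xI - A = [[x + 2, -1], [0, x + 2]].

Expanding det(xI - A) along the first row:
det(xI - A) = + (x + 2)·det([[x + 2]]) - (-1)·det([[0]]).

Evaluating gives χ_A(x) = x^2 + 4x + 4 = (x + 2)^2.

χ_A(x) = (x + 2)^2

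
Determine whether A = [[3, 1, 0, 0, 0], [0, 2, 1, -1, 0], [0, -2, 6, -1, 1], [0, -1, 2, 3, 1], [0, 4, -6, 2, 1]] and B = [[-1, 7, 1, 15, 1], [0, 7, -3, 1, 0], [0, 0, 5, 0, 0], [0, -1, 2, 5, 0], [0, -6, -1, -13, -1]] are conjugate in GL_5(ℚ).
No.

χ_A(x) = (x - 3)^5 but χ_B(x) = (x - 6)^2(x - 5)(x + 1)^2. The characteristic polynomial is a similarity invariant, so A and B are not similar.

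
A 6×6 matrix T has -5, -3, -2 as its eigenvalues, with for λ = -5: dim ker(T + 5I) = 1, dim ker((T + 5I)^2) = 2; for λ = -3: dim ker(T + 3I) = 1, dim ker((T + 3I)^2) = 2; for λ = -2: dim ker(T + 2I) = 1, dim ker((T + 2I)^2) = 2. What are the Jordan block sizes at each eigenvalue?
λ = -5: successive nullity increments [1, 1] count blocks of size ≥ k; block sizes are [2].
λ = -3: successive nullity increments [1, 1] count blocks of size ≥ k; block sizes are [2].
λ = -2: successive nullity increments [1, 1] count blocks of size ≥ k; block sizes are [2].

Jordan blocks: (-5, 2), (-3, 2), (-2, 2)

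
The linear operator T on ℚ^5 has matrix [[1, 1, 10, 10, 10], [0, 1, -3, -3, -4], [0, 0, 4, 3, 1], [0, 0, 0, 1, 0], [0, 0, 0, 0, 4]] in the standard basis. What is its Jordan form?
The characteristic polynomial is det(xI - A) = (x - 4)^2(x - 1)^3, so the eigenvalues are 1 (algebraic multiplicity 3), 4 (algebraic multiplicity 2).

For λ = 1: rank(A - I) = 3, rank((A - I)^2) = 2. The eigenspace has dimension 5 - 3 = 2, so there are 2 Jordan blocks; the rank sequence gives block sizes [2, 1].

For λ = 4: rank(A - 4I) = 4, rank((A - 4I)^2) = 3. The eigenspace has dimension 5 - 4 = 1, so there is 1 Jordan block; the rank sequence gives block sizes [2].

Assembling the blocks gives the Jordan form J above.

J = [[1, 1, 0, 0, 0], [0, 1, 0, 0, 0], [0, 0, 1, 0, 0], [0, 0, 0, 4, 1], [0, 0, 0, 0, 4]]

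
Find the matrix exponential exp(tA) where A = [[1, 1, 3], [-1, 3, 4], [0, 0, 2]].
e^{tA} = [[(1 - t)*e^{2*t}, t*e^{2*t}, t*(t + 6)*e^{2*t}/2], [-t*e^{2*t}, (t + 1)*e^{2*t}, t*(t + 8)*e^{2*t}/2], [0, 0, e^{2*t}]]

A has Jordan form J = [[2, 1, 0], [0, 2, 1], [0, 0, 2]] with A = PJP^{-1}, so e^{tA} = P e^{tJ} P^{-1}.

For a Jordan block J_k(λ), e^{tJ_k(λ)} = e^{λt} · (I + tN + t^2 N^2/2! + ... + t^{k-1} N^{k-1}/(k-1)!) where N is the nilpotent superdiagonal part.

Assembling the blocks and conjugating back gives the entries of e^{tA} as shown above.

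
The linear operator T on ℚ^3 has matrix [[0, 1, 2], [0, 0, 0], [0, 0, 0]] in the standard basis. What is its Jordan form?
The characteristic polynomial is det(xI - A) = x^3, so the eigenvalues are 0 (algebraic multiplicity 3).

For λ = 0: rank(A) = 1, rank(A^2) = 0. The eigenspace has dimension 3 - 1 = 2, so there are 2 Jordan blocks; the rank sequence gives block sizes [2, 1].

Assembling the blocks gives the Jordan form J above.

J = [[0, 1, 0], [0, 0, 0], [0, 0, 0]]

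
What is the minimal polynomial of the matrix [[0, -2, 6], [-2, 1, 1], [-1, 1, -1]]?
m_A(x) = x^3

The characteristic polynomial factors as x^3. The minimal polynomial is ∏(x - λ)^{k_λ} where k_λ is the size of the largest Jordan block at λ.

For λ = 0: rank(A) = 2, and the largest Jordan block has size 3 (the smallest k with rank(A^k) = rank(A^(k+1))).

So m_A(x) = x^3.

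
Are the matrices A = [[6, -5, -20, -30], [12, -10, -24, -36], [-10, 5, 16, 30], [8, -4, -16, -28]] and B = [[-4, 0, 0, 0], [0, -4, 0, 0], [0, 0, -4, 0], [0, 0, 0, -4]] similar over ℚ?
No.

Both have characteristic polynomial (x + 4)^4, but the minimal polynomial of A is (x + 4)^2 while the minimal polynomial of B is x + 4. The minimal polynomial is a similarity invariant, so A and B are not similar.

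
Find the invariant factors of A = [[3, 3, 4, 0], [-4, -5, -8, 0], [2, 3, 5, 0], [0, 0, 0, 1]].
x - 1, x - 1, (x - 1)^2

The Jordan structure of A has elementary divisors (x - 1)^2, (x - 1), (x - 1). Arranging the block sizes at each eigenvalue in decreasing order and taking row products gives the invariant factors.

Invariant factors (smallest first, each dividing the next): x - 1, x - 1, (x - 1)^2.

Check: the last factor (x - 1)^2 is the minimal polynomial, and the product (x - 1)^4 is the characteristic polynomial.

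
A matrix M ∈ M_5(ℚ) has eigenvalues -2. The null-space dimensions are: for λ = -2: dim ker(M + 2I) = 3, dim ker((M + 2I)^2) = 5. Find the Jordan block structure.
Jordan blocks: (-2, 2), (-2, 2), (-2, 1)

λ = -2: successive nullity increments [3, 2] count blocks of size ≥ k; block sizes are [2, 2, 1].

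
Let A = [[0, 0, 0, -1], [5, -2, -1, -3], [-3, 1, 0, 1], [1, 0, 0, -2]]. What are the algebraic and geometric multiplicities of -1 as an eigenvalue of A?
The characteristic polynomial is (x + 1)^4, so the factor x + 1 appears with exponent 4: the algebraic multiplicity is 4.

rank(A + I) = 2, so the eigenspace has dimension 4 - 2 = 2: the geometric multiplicity is 2.

Since 2 < 4, A is not diagonalizable.

algebraic multiplicity 4, geometric multiplicity 2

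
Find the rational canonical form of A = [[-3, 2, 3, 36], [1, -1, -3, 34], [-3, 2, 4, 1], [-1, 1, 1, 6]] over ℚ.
R = [[0, 0, 0, 30], [1, 0, 0, 1], [0, 1, 0, -1], [0, 0, 1, 6]]

The invariant factors of A (the non-unit diagonal entries of the Smith normal form of xI - A over ℚ[x]) are (x - 6)(x^3 + x + 5), each dividing the next. The characteristic polynomial is their product, (x - 6)(x^3 + x + 5).

The rational canonical form is the block-diagonal matrix of companion matrices C(f_i):
R = [[0, 0, 0, 30], [1, 0, 0, 1], [0, 1, 0, -1], [0, 0, 1, 6]].

Note the characteristic polynomial does not split into linear factors over ℚ, so A has no Jordan form over ℚ; the rational canonical form exists over any field.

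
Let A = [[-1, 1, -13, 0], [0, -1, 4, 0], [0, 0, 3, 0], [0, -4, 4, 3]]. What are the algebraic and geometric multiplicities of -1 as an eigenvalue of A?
algebraic multiplicity 2, geometric multiplicity 1

The characteristic polynomial is (x - 3)^2(x + 1)^2, so the factor x + 1 appears with exponent 2: the algebraic multiplicity is 2.

rank(A + I) = 3, so the eigenspace has dimension 4 - 3 = 1: the geometric multiplicity is 1.

Since 1 < 2, A is not diagonalizable.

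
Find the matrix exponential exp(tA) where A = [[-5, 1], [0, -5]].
A has Jordan form J = [[-5, 1], [0, -5]] with A = PJP^{-1}, so e^{tA} = P e^{tJ} P^{-1}.

For a Jordan block J_k(λ), e^{tJ_k(λ)} = e^{λt} · (I + tN + t^2 N^2/2! + ... + t^{k-1} N^{k-1}/(k-1)!) where N is the nilpotent superdiagonal part.

Assembling the blocks and conjugating back gives the entries of e^{tA} as shown above.

e^{tA} = [[e^{-5*t}, t*e^{-5*t}], [0, e^{-5*t}]]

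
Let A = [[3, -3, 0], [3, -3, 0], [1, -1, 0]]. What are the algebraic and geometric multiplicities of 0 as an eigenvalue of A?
The characteristic polynomial is x^3, so the factor x appears with exponent 3: the algebraic multiplicity is 3.

rank(A) = 1, so the eigenspace has dimension 3 - 1 = 2: the geometric multiplicity is 2.

Since 2 < 3, A is not diagonalizable.

algebraic multiplicity 3, geometric multiplicity 2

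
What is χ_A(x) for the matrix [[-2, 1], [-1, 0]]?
xI - A = [[x + 2, -1], [1, x]].

Expanding det(xI - A) along the first row:
det(xI - A) = + (x + 2)·det([[x]]) - (-1)·det([[1]]).

Evaluating gives χ_A(x) = x^2 + 2x + 1 = (x + 1)^2.

χ_A(x) = (x + 1)^2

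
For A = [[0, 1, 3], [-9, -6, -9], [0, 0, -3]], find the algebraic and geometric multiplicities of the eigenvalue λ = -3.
The characteristic polynomial is (x + 3)^3, so the factor x + 3 appears with exponent 3: the algebraic multiplicity is 3.

rank(A + 3I) = 1, so the eigenspace has dimension 3 - 1 = 2: the geometric multiplicity is 2.

Since 2 < 3, A is not diagonalizable.

algebraic multiplicity 3, geometric multiplicity 2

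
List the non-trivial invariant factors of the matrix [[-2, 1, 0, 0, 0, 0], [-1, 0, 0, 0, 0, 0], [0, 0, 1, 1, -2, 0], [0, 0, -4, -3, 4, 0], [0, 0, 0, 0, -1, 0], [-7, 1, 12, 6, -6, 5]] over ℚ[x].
The Jordan structure of A has elementary divisors (x + 1)^2, (x + 1)^2, (x + 1), (x - 5). Arranging the block sizes at each eigenvalue in decreasing order and taking row products gives the invariant factors.

Invariant factors (smallest first, each dividing the next): x + 1, (x + 1)^2, (x - 5)(x + 1)^2.

Check: the last factor (x - 5)(x + 1)^2 is the minimal polynomial, and the product (x - 5)(x + 1)^5 is the characteristic polynomial.

x + 1, (x + 1)^2, (x - 5)(x + 1)^2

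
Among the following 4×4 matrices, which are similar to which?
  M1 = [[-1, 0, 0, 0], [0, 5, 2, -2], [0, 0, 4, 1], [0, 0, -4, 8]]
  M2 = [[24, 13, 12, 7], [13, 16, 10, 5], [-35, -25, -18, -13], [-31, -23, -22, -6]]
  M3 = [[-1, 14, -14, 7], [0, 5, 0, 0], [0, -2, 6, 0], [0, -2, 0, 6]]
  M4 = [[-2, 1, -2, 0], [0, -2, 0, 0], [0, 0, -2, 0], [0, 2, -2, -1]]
3 classes: {M1, M2}, {M3}, {M4}

Characteristic polynomials: χ_{M1} = (x - 6)^2(x - 5)(x + 1), χ_{M2} = (x - 6)^2(x - 5)(x + 1), χ_{M3} = (x - 6)^2(x - 5)(x + 1), χ_{M4} = (x + 1)(x + 2)^3.

{M1, M2}: invariant factors (x - 6)^2(x - 5)(x + 1).

{M3}: invariant factors x - 6, (x - 6)(x - 5)(x + 1).

{M4}: invariant factors x + 2, (x + 1)(x + 2)^2.

Matrices are similar if and only if their invariant-factor lists agree; the partition into similarity classes is {M1, M2}, {M3}, {M4}.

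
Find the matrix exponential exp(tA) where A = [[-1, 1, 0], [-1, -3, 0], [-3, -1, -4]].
A has Jordan form J = [[-4, 0, 0], [0, -2, 1], [0, 0, -2]] with A = PJP^{-1}, so e^{tA} = P e^{tJ} P^{-1}.

For a Jordan block J_k(λ), e^{tJ_k(λ)} = e^{λt} · (I + tN + t^2 N^2/2! + ... + t^{k-1} N^{k-1}/(k-1)!) where N is the nilpotent superdiagonal part.

Assembling the blocks and conjugating back gives the entries of e^{tA} as shown above.

e^{tA} = [[(t + 1)*e^{-2*t}, t*e^{-2*t}, 0], [-t*e^{-2*t}, (1 - t)*e^{-2*t}, 0], [(-(t + 1)*e^{2*t} + 1)*e^{-4*t}, -t*e^{-2*t}, e^{-4*t}]]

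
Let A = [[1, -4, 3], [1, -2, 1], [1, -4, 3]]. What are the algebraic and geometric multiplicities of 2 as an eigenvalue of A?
The characteristic polynomial is x^2(x - 2), so the factor x - 2 appears with exponent 1: the algebraic multiplicity is 1.

rank(A - 2I) = 2, so the eigenspace has dimension 3 - 2 = 1: the geometric multiplicity is 1.

algebraic multiplicity 1, geometric multiplicity 1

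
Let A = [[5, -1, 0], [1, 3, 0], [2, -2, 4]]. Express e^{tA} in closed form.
A has Jordan form J = [[4, 1, 0], [0, 4, 0], [0, 0, 4]] with A = PJP^{-1}, so e^{tA} = P e^{tJ} P^{-1}.

For a Jordan block J_k(λ), e^{tJ_k(λ)} = e^{λt} · (I + tN + t^2 N^2/2! + ... + t^{k-1} N^{k-1}/(k-1)!) where N is the nilpotent superdiagonal part.

Assembling the blocks and conjugating back gives the entries of e^{tA} as shown above.

e^{tA} = [[(t + 1)*e^{4*t}, -t*e^{4*t}, 0], [t*e^{4*t}, (1 - t)*e^{4*t}, 0], [2*t*e^{4*t}, -2*t*e^{4*t}, e^{4*t}]]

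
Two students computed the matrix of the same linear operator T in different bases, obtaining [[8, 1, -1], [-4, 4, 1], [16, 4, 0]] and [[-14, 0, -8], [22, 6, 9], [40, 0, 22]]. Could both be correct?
No.

trace(A) = 12 but trace(B) = 14. The trace is a similarity invariant, so A and B are not similar.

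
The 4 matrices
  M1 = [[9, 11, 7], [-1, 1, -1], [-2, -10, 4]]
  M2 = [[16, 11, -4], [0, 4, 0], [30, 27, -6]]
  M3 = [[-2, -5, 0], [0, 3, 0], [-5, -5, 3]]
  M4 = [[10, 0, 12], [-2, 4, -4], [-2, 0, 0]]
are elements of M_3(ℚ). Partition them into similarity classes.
Characteristic polynomials: χ_{M1} = (x - 6)(x - 4)^2, χ_{M2} = (x - 6)(x - 4)^2, χ_{M3} = (x - 3)^2(x + 2), χ_{M4} = (x - 6)(x - 4)^2.

{M1, M2}: invariant factors (x - 6)(x - 4)^2.

{M3}: invariant factors x - 3, (x - 3)(x + 2).

{M4}: invariant factors x - 4, (x - 6)(x - 4).

Matrices are similar if and only if their invariant-factor lists agree; the partition into similarity classes is {M1, M2}, {M3}, {M4}.

3 classes: {M1, M2}, {M3}, {M4}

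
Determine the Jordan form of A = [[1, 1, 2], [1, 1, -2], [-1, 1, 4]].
The characteristic polynomial is det(xI - A) = (x - 2)^3, so the eigenvalues are 2 (algebraic multiplicity 3).

For λ = 2: rank(A - 2I) = 1, rank((A - 2I)^2) = 0. The eigenspace has dimension 3 - 1 = 2, so there are 2 Jordan blocks; the rank sequence gives block sizes [2, 1].

Assembling the blocks gives the Jordan form J above.

J = [[2, 1, 0], [0, 2, 0], [0, 0, 2]]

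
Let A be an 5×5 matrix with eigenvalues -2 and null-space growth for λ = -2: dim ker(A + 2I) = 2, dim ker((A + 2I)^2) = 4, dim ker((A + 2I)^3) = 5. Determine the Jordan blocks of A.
Jordan blocks: (-2, 3), (-2, 2)

λ = -2: successive nullity increments [2, 2, 1] count blocks of size ≥ k; block sizes are [3, 2].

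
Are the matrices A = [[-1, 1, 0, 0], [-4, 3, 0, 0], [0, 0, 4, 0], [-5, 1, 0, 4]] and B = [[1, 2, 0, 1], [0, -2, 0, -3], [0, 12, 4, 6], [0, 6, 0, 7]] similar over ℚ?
Two matrices over a field are similar if and only if they have the same invariant factors.

Both A and B have characteristic polynomial (x - 4)^2(x - 1)^2 and minimal polynomial (x - 4)(x - 1)^2. Computing further, both have invariant factors x - 4, (x - 4)(x - 1)^2. Hence A and B are similar.

Yes.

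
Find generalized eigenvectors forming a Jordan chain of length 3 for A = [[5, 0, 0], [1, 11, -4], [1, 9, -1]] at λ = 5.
We seek v_1 ∈ ker((A - 5I)^3) \ ker((A - 5I)^2), then set v_{i+1} = (A - 5I) v_i.

One such chain is v_1 = [[1, -2, -4]]^T, v_2 = [[0, 5, 7]]^T, v_3 = [[0, 2, 3]]^T. Check: (A - 5I) v_3 = [[0, 0, 0]]^T = 0.

v_1 = [[1, -2, -4]]^T, v_2 = [[0, 5, 7]]^T, v_3 = [[0, 2, 3]]^T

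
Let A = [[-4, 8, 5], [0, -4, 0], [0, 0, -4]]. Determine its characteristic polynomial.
xI - A = [[x + 4, -8, -5], [0, x + 4, 0], [0, 0, x + 4]].

Expanding det(xI - A) along the first row:
det(xI - A) = + (x + 4)·det([[x + 4, 0], [0, x + 4]]) - (-8)·det([[0, 0], [0, x + 4]]) + (-5)·det([[0, x + 4], [0, 0]]).

Evaluating gives χ_A(x) = x^3 + 12x^2 + 48x + 64 = (x + 4)^3.

χ_A(x) = (x + 4)^3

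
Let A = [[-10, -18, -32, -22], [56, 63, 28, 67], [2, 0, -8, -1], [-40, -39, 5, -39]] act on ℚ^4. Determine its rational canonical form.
R = [[0, 0, 0, -18], [1, 0, 0, 9], [0, 1, 0, -1], [0, 0, 1, 6]]

The invariant factors of A (the non-unit diagonal entries of the Smith normal form of xI - A over ℚ[x]) are (x - 6)(x^3 + x - 3), each dividing the next. The characteristic polynomial is their product, (x - 6)(x^3 + x - 3).

The rational canonical form is the block-diagonal matrix of companion matrices C(f_i):
R = [[0, 0, 0, -18], [1, 0, 0, 9], [0, 1, 0, -1], [0, 0, 1, 6]].

Note the characteristic polynomial does not split into linear factors over ℚ, so A has no Jordan form over ℚ; the rational canonical form exists over any field.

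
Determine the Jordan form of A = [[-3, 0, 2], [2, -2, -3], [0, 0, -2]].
J = [[-3, 0, 0], [0, -2, 1], [0, 0, -2]]

The characteristic polynomial is det(xI - A) = (x + 2)^2(x + 3), so the eigenvalues are -3 (algebraic multiplicity 1), -2 (algebraic multiplicity 2).

For λ = -3: algebraic multiplicity 1 gives one 1×1 block.

For λ = -2: rank(A + 2I) = 2, rank((A + 2I)^2) = 1. The eigenspace has dimension 3 - 2 = 1, so there is 1 Jordan block; the rank sequence gives block sizes [2].

Assembling the blocks gives the Jordan form J above.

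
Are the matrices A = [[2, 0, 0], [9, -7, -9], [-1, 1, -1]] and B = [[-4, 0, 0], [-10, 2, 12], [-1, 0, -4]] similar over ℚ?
Two matrices over a field are similar if and only if they have the same invariant factors.

Both A and B have characteristic polynomial (x - 2)(x + 4)^2 and minimal polynomial (x - 2)(x + 4)^2. Computing further, both have invariant factors (x - 2)(x + 4)^2. Hence A and B are similar.

Yes.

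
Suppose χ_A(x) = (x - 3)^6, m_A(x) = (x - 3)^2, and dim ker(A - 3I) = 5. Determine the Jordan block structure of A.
Jordan blocks: (3, 2), (3, 1), (3, 1), (3, 1), (3, 1)

λ = 3: algebraic multiplicity 6 (exponent in χ_A), largest block size 2 (exponent in m_A), 5 blocks (geometric multiplicity). These force block sizes [2, 1, 1, 1, 1].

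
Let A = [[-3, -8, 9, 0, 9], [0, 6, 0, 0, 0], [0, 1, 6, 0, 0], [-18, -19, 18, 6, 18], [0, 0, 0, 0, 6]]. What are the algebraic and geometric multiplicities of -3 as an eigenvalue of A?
algebraic multiplicity 1, geometric multiplicity 1

The characteristic polynomial is (x - 6)^4(x + 3), so the factor x + 3 appears with exponent 1: the algebraic multiplicity is 1.

rank(A + 3I) = 4, so the eigenspace has dimension 5 - 4 = 1: the geometric multiplicity is 1.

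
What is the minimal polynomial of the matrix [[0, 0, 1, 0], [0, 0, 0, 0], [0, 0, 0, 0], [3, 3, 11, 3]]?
m_A(x) = x^2(x - 3)

The characteristic polynomial factors as x^3(x - 3). The minimal polynomial is ∏(x - λ)^{k_λ} where k_λ is the size of the largest Jordan block at λ.

For λ = 0: rank(A) = 2, and the largest Jordan block has size 2 (the smallest k with rank(A^k) = rank(A^(k+1))).
For λ = 3: rank(A - 3I) = 3, and the largest Jordan block has size 1 (the smallest k with rank((A - 3I)^k) = rank((A - 3I)^(k+1))).

So m_A(x) = x^2(x - 3).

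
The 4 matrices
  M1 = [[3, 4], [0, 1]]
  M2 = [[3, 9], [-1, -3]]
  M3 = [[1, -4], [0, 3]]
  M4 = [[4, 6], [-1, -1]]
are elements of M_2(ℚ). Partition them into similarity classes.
Characteristic polynomials: χ_{M1} = (x - 3)(x - 1), χ_{M2} = x^2, χ_{M3} = (x - 3)(x - 1), χ_{M4} = (x - 2)(x - 1).

{M1, M3}: invariant factors (x - 3)(x - 1).

{M2}: invariant factors x^2.

{M4}: invariant factors (x - 2)(x - 1).

Matrices are similar if and only if their invariant-factor lists agree; the partition into similarity classes is {M1, M3}, {M2}, {M4}.

3 classes: {M1, M3}, {M2}, {M4}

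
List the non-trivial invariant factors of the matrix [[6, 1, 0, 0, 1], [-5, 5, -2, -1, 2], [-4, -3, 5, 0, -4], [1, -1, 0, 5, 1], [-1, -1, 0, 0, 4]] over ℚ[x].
(x - 5)^2, (x - 5)^3

The Jordan structure of A has elementary divisors (x - 5)^3, (x - 5)^2. Arranging the block sizes at each eigenvalue in decreasing order and taking row products gives the invariant factors.

Invariant factors (smallest first, each dividing the next): (x - 5)^2, (x - 5)^3.

Check: the last factor (x - 5)^3 is the minimal polynomial, and the product (x - 5)^5 is the characteristic polynomial.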